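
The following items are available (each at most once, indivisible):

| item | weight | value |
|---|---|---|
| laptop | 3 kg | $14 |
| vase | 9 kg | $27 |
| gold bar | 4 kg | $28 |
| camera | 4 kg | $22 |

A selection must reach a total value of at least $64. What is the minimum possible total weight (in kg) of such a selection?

Subsets with value ≥ 64, sorted by total weight:
- laptop+gold bar+camera: weight 11, value 64
- laptop+vase+gold bar: weight 16, value 69
Minimum weight: 11 kg.

11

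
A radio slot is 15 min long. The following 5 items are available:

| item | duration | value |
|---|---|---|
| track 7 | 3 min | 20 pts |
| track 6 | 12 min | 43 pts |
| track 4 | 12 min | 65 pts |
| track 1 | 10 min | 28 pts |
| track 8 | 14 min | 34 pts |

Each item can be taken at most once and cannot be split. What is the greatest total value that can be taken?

85 pts

Check high-value combinations within 15 min:
- track 7+track 4: duration 3+12=15, value 20+65=85
- track 4: duration 12, value 65
- track 7+track 6: duration 3+12=15, value 20+43=63
Best: 85 pts.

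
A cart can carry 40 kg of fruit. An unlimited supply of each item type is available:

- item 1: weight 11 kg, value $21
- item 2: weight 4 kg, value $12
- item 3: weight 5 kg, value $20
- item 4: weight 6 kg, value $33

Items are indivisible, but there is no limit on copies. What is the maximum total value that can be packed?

$210

Best value-per-unit is item 4 at 33/6; filling with it alone gives 6×33 = 198.
Optimal mix: 1×item 2 + 6×item 4 → weight 40, value 210.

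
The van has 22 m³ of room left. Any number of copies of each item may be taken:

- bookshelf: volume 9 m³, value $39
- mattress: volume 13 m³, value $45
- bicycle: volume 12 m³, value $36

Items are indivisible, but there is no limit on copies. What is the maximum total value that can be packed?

Best value-per-unit is bookshelf at 39/9; filling with it alone gives 2×39 = 78.
Optimal mix: 1×bookshelf + 1×mattress → volume 22, value 84.

$84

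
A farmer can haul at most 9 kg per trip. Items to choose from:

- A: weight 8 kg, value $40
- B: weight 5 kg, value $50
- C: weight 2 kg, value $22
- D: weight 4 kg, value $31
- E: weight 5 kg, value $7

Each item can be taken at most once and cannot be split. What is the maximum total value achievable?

This is a 0/1 knapsack; check combinations near the capacity.
- B+D: weight 5+4=9, value 50+31=81
- B+C: weight 5+2=7, value 50+22=72
- C+D: weight 2+4=6, value 22+31=53
- B: weight 5, value 50
Best: $81.

$81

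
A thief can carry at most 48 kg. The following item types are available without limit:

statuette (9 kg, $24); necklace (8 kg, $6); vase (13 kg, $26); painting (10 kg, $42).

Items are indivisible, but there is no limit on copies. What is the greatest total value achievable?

Best value-per-unit is painting at 42/10; filling with it alone gives 4×42 = 168.
Optimal mix: 2×statuette + 3×painting → weight 48, value 174.

$174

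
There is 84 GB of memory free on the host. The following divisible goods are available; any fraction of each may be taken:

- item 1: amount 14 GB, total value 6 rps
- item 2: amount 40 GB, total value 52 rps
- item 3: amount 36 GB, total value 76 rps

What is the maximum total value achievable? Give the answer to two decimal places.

Take in order of value per unit:
- item 3 (76/36 per unit): all 36 → value 76, running total 76.00
- item 2 (52/40 per unit): all 40 → value 52, running total 128.00
- item 1 (6/14 per unit): 8 of 14 → value 8×6/14 = 3.4286, running total 131.43
Total 131.43.

131.43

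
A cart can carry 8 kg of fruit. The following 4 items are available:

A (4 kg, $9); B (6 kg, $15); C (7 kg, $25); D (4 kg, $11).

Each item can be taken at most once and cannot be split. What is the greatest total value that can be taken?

$25

Check high-value combinations within 8 kg:
- C: weight 7, value 25
- A+D: weight 4+4=8, value 9+11=20
- B: weight 6, value 15
- D: weight 4, value 11
Best: $25.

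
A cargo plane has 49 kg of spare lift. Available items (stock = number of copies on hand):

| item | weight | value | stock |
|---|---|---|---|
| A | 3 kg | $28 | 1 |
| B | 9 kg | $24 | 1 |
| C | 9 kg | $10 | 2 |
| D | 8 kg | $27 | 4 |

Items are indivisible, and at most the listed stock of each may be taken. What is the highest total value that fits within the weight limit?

Best selections within weight 49 and stock limits:
- 1×A + 1×B + 4×D: weight 44, value 160
- 1×A + 1×C + 4×D: weight 44, value 146
- 1×A + 1×B + 1×C + 3×D: weight 45, value 143
- 1×A + 4×D: weight 35, value 136
Best: $160.

$160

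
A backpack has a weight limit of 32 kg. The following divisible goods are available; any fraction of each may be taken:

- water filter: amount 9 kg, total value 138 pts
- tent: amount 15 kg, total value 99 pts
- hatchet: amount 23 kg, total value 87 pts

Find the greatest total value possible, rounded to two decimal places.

267.26

Take in order of value per unit:
- water filter (138/9 per unit): all 9 → value 138, running total 138.00
- tent (99/15 per unit): all 15 → value 99, running total 237.00
- hatchet (87/23 per unit): 8 of 23 → value 8×87/23 = 30.2609, running total 267.26
Total 267.26.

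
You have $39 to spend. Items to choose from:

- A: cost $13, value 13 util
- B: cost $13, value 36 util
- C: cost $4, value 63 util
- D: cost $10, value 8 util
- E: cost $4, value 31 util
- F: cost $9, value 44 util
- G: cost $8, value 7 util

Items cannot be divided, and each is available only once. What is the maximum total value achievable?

This is a 0/1 knapsack; check combinations near the capacity.
- B+C+E+F+G: cost 13+4+4+9+8=38, value 36+63+31+44+7=181
- B+C+E+F: cost 13+4+4+9=30, value 36+63+31+44=174
- A+C+E+F+G: cost 13+4+4+9+8=38, value 13+63+31+44+7=158
- A+B+C+F: cost 13+13+4+9=39, value 13+36+63+44=156
Best: 181 util.

181 util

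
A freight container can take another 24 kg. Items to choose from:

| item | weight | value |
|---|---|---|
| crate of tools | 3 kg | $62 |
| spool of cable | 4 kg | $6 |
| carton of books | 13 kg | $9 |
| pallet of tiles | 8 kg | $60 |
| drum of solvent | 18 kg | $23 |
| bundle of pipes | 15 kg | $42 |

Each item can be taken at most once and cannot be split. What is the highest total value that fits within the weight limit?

Check high-value combinations within 24 kg:
- crate of tools+carton of books+pallet of tiles: weight 3+13+8=24, value 62+9+60=131
- crate of tools+spool of cable+pallet of tiles: weight 3+4+8=15, value 62+6+60=128
- crate of tools+pallet of tiles: weight 3+8=11, value 62+60=122
- crate of tools+spool of cable+bundle of pipes: weight 3+4+15=22, value 62+6+42=110
Best: $131.

$131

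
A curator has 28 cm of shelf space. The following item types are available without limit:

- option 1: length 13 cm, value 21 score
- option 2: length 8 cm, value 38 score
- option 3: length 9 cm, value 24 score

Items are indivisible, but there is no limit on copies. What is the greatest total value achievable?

Best value-per-unit is option 2 at 38/8, and filling with it alone uses length 3×8=24. No mix of the others beats 3×38 = 114.

114 score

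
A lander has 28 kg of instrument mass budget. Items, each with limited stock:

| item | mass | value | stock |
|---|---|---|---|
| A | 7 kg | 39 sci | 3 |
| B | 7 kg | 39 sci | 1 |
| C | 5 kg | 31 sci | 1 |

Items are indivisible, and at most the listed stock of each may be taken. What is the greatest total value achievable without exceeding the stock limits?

156 sci

Top feasible selections:
- 3×A + 1×B: mass 28, value 156
- 2×A + 1×B + 1×C: mass 26, value 148
- 3×A + 1×C: mass 26, value 148
Best: 156 sci.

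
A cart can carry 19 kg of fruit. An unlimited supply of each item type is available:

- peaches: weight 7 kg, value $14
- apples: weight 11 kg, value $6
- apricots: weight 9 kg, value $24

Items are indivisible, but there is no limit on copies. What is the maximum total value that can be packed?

$48

Best value-per-unit is apricots at 24/9, and filling with it alone uses weight 2×9=18. No mix of the others beats 2×24 = 48.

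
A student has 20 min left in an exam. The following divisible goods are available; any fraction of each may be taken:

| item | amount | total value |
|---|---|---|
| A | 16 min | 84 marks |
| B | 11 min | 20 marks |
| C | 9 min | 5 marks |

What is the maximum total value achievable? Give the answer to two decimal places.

Take in order of value per unit:
- A (84/16 per unit): all 16 → value 84, running total 84.00
- B (20/11 per unit): 4 of 11 → value 4×20/11 = 7.2727, running total 91.27
Total 91.27.

91.27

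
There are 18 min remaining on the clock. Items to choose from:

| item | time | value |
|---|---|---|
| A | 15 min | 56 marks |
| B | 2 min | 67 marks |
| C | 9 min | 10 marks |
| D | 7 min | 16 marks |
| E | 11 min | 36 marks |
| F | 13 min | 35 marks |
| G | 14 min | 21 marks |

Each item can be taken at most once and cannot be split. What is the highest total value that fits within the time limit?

Check high-value combinations within 18 min:
- A+B: time 15+2=17, value 56+67=123
- B+E: time 2+11=13, value 67+36=103
- B+F: time 2+13=15, value 67+35=102
- B+C+D: time 2+9+7=18, value 67+10+16=93
- B+G: time 2+14=16, value 67+21=88
Best: 123 marks.

123 marks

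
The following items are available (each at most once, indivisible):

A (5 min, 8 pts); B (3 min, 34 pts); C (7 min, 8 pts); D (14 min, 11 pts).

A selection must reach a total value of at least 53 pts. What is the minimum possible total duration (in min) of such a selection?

Subsets with value ≥ 53, sorted by total duration:
- A+B+D: duration 22, value 53
- B+C+D: duration 24, value 53
- A+B+C+D: duration 29, value 61
Minimum duration: 22 min.

22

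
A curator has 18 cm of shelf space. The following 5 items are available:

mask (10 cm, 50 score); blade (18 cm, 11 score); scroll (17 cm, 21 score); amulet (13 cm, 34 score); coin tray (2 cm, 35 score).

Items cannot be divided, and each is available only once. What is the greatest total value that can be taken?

85 score

Check high-value combinations within 18 cm:
- mask+coin tray: length 10+2=12, value 50+35=85
- amulet+coin tray: length 13+2=15, value 34+35=69
- mask: length 10, value 50
Best: 85 score.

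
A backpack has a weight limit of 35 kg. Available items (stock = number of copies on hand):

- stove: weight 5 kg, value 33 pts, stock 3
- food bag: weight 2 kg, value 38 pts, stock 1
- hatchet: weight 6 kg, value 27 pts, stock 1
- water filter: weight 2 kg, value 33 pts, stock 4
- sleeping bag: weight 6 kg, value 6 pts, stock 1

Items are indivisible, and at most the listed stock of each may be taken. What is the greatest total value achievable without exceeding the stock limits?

296 pts

Best selections within weight 35 and stock limits:
- 3×stove + 1×food bag + 1×hatchet + 4×water filter: weight 31, value 296
- 3×stove + 1×food bag + 4×water filter + 1×sleeping bag: weight 31, value 275
- 3×stove + 1×food bag + 4×water filter: weight 25, value 269
- 2×stove + 1×food bag + 1×hatchet + 4×water filter + 1×sleeping bag: weight 32, value 269
Best: 296 pts.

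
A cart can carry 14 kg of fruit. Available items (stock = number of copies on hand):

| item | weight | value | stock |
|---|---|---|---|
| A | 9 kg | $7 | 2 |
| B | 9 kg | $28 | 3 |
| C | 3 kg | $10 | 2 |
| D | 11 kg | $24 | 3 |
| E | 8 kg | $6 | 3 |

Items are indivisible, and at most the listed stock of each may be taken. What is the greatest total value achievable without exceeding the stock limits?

Best selections within weight 14 and stock limits:
- 1×B + 1×C: weight 12, value 38
- 1×C + 1×D: weight 14, value 34
- 1×B: weight 9, value 28
- 2×C + 1×E: weight 14, value 26
Best: $38.

$38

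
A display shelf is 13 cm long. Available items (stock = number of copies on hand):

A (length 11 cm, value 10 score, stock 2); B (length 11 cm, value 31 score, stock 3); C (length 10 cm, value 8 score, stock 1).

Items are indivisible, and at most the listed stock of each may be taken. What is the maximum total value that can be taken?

Top feasible selections:
- 1×B: length 11, value 31
- 1×A: length 11, value 10
- 1×C: length 10, value 8
Best: 31 score.

31 score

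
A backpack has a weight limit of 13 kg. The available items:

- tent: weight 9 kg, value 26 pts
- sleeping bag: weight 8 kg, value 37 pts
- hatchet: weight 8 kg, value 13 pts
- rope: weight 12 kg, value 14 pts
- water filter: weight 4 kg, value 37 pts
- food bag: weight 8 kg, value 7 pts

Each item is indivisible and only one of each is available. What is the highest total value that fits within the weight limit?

74 pts

Check high-value combinations within 13 kg:
- sleeping bag+water filter: weight 8+4=12, value 37+37=74
- tent+water filter: weight 9+4=13, value 26+37=63
- hatchet+water filter: weight 8+4=12, value 13+37=50
Best: 74 pts.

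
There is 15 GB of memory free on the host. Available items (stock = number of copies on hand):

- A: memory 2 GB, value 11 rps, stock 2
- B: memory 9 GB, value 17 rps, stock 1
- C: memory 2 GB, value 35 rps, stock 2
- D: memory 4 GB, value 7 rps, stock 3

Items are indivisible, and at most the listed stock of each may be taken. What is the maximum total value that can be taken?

99 rps

Best selections within memory 15 and stock limits:
- 2×A + 2×C + 1×D: memory 12, value 99
- 1×A + 1×B + 2×C: memory 15, value 98
- 1×A + 2×C + 2×D: memory 14, value 95
- 2×A + 2×C: memory 8, value 92
Best: 99 rps.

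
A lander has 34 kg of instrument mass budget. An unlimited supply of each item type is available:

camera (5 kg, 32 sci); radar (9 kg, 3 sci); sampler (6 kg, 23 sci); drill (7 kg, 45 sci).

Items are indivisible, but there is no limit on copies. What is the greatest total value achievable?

Best value-per-unit is drill at 45/7; filling with it alone gives 4×45 = 180.
Optimal mix: 4×camera + 2×drill → mass 34, value 218.

218 sci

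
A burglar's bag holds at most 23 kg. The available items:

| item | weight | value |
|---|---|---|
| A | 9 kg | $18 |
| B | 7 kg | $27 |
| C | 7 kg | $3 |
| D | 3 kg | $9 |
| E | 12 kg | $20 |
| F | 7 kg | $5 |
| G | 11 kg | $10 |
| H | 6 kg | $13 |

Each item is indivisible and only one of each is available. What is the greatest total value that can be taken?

Check high-value combinations within 23 kg:
- A+B+H: weight 9+7+6=22, value 18+27+13=58
- B+D+E: weight 7+3+12=22, value 27+9+20=56
- A+B+D: weight 9+7+3=19, value 18+27+9=54
- B+D+F+H: weight 7+3+7+6=23, value 27+9+5+13=54
- B+C+D+H: weight 7+7+3+6=23, value 27+3+9+13=52
Best: $58.

$58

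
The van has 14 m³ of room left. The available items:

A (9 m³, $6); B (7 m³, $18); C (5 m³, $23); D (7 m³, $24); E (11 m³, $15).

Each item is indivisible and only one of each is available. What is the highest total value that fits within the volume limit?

Check high-value combinations within 14 m³:
- C+D: volume 5+7=12, value 23+24=47
- B+D: volume 7+7=14, value 18+24=42
- B+C: volume 7+5=12, value 18+23=41
- A+C: volume 9+5=14, value 6+23=29
Best: $47.

$47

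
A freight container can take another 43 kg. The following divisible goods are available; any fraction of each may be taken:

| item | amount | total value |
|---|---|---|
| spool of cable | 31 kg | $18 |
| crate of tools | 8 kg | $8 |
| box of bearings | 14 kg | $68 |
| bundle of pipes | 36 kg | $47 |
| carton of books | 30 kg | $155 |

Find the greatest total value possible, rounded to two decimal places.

218.14

Take in order of value per unit:
- carton of books (155/30 per unit): all 30 → value 155, running total 155.00
- box of bearings (68/14 per unit): 13 of 14 → value 13×68/14 = 63.1429, running total 218.14
Total 218.14.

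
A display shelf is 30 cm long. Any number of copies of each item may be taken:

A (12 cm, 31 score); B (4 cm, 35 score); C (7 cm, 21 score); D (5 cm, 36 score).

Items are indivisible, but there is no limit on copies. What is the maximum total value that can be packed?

Best value-per-unit is B at 35/4; filling with it alone gives 7×35 = 245.
Optimal mix: 5×B + 2×D → length 30, value 247.

247 score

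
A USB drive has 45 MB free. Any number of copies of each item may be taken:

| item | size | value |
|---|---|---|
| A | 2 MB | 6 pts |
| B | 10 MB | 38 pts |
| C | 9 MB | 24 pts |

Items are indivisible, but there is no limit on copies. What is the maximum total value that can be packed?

164 pts

Best value-per-unit is B at 38/10; filling with it alone gives 4×38 = 152.
Optimal mix: 2×A + 4×B → size 44, value 164.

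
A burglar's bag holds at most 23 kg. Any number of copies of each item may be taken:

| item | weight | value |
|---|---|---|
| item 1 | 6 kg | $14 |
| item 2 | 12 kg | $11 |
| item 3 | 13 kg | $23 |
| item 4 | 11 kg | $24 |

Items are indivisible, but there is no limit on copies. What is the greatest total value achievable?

$52

Best value-per-unit is item 1 at 14/6; filling with it alone gives 3×14 = 42.
Optimal mix: 2×item 1 + 1×item 4 → weight 23, value 52.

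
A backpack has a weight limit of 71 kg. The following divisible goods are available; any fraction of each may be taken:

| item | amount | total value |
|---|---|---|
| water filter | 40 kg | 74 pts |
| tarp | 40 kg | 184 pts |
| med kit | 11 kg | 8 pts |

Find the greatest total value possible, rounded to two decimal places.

Take in order of value per unit:
- tarp (184/40 per unit): all 40 → value 184, running total 184.00
- water filter (74/40 per unit): 31 of 40 → value 31×74/40 = 57.3500, running total 241.35
Total 241.35.

241.35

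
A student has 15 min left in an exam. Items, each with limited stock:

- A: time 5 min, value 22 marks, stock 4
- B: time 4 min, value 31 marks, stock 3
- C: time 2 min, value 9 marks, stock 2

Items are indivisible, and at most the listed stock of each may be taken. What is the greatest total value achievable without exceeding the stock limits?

102 marks

Top feasible selections:
- 3×B + 1×C: time 14, value 102
- 3×B: time 12, value 93
- 1×A + 2×B + 1×C: time 15, value 93
Best: 102 marks.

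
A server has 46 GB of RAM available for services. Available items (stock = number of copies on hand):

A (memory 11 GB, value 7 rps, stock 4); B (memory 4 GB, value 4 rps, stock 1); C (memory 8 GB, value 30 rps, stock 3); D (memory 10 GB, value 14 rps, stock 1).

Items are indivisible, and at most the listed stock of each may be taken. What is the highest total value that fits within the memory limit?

Best selections within memory 46 and stock limits:
- 1×A + 3×C + 1×D: memory 45, value 111
- 1×B + 3×C + 1×D: memory 38, value 108
- 3×C + 1×D: memory 34, value 104
Best: 111 rps.

111 rps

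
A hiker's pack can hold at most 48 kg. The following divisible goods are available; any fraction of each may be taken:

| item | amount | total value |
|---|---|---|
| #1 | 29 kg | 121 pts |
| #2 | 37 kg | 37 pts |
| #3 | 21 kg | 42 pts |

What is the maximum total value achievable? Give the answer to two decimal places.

159.00

Take in order of value per unit:
- #1 (121/29 per unit): all 29 → value 121, running total 121.00
- #3 (42/21 per unit): 19 of 21 → value 19×42/21 = 38.0000, running total 159.00
Total 159.00.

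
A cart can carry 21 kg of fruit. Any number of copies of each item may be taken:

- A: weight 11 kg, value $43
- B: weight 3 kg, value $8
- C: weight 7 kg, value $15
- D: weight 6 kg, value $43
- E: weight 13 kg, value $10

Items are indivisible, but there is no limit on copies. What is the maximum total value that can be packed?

$137

Best value-per-unit is D at 43/6; filling with it alone gives 3×43 = 129.
Optimal mix: 1×B + 3×D → weight 21, value 137.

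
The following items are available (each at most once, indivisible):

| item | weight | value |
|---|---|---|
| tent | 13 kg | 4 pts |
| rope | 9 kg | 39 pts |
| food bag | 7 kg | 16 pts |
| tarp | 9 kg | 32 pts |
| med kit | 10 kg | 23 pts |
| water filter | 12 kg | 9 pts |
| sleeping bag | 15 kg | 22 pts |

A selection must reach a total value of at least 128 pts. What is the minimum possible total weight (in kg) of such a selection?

Subsets with value ≥ 128, sorted by total weight:
- rope+food bag+tarp+med kit+sleeping bag: weight 50, value 132
- rope+food bag+tarp+med kit+water filter+sleeping bag: weight 62, value 141
- tent+rope+food bag+tarp+med kit+sleeping bag: weight 63, value 136
- tent+rope+tarp+med kit+water filter+sleeping bag: weight 68, value 129
Minimum weight: 50 kg.

50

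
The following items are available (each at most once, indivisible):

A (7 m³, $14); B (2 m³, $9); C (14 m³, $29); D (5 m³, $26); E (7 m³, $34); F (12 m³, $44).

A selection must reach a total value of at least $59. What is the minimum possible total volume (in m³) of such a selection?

12

Subsets with value ≥ 59, sorted by total volume:
- D+E: volume 12, value 60
- B+D+E: volume 14, value 69
- D+F: volume 17, value 70
Minimum volume: 12 m³.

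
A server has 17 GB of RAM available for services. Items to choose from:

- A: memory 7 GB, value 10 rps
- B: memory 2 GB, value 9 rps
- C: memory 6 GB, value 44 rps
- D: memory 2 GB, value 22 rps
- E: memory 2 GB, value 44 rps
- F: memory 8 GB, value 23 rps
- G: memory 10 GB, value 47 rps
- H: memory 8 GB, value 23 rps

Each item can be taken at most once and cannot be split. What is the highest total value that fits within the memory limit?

122 rps

Check high-value combinations within 17 GB:
- B+D+E+G: memory 2+2+2+10=16, value 9+22+44+47=122
- A+C+D+E: memory 7+6+2+2=17, value 10+44+22+44=120
- B+C+D+E: memory 2+6+2+2=12, value 9+44+22+44=119
- D+E+G: memory 2+2+10=14, value 22+44+47=113
- C+E+F: memory 6+2+8=16, value 44+44+23=111
Best: 122 rps.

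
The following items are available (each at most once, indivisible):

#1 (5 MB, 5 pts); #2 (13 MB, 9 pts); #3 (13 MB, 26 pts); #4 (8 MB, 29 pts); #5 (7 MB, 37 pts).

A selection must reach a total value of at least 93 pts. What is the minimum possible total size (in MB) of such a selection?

Subsets with value ≥ 93, sorted by total size:
- #1+#3+#4+#5: size 33, value 97
- #2+#3+#4+#5: size 41, value 101
Minimum size: 33 MB.

33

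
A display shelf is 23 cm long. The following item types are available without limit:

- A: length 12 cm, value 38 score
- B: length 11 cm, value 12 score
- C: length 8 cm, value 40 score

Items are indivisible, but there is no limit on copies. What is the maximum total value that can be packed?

Best value-per-unit is C at 40/8, and filling with it alone uses length 2×8=16. No mix of the others beats 2×40 = 80.

80 score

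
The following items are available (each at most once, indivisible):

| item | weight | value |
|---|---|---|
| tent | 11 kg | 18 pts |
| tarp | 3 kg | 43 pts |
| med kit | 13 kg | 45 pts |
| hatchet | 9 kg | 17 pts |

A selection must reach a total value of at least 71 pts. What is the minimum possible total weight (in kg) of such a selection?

16

Subsets with value ≥ 71, sorted by total weight:
- tarp+med kit: weight 16, value 88
- tent+tarp+hatchet: weight 23, value 78
- tarp+med kit+hatchet: weight 25, value 105
Minimum weight: 16 kg.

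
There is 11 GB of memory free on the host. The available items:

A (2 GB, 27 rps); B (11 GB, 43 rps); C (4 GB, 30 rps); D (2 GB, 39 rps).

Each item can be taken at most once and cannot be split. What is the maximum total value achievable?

Check high-value combinations within 11 GB:
- A+C+D: memory 2+4+2=8, value 27+30+39=96
- C+D: memory 4+2=6, value 30+39=69
- A+D: memory 2+2=4, value 27+39=66
Best: 96 rps.

96 rps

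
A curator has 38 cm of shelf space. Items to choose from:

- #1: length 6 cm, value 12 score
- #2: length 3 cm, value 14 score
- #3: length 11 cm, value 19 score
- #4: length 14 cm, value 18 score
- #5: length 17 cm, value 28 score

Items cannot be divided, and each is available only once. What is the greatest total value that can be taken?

73 score

Check high-value combinations within 38 cm:
- #1+#2+#3+#5: length 6+3+11+17=37, value 12+14+19+28=73
- #1+#2+#3+#4: length 6+3+11+14=34, value 12+14+19+18=63
- #2+#3+#5: length 3+11+17=31, value 14+19+28=61
Best: 73 score.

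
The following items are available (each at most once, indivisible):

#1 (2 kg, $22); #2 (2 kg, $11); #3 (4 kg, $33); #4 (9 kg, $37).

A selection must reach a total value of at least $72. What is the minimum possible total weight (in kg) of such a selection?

15

Subsets with value ≥ 72, sorted by total weight:
- #1+#3+#4: weight 15, value 92
- #2+#3+#4: weight 15, value 81
- #1+#2+#3+#4: weight 17, value 103
Minimum weight: 15 kg.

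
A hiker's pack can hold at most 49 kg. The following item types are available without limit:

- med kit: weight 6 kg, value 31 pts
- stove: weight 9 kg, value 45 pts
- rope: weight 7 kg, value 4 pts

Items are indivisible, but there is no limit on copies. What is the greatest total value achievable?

Best value-per-unit is med kit at 31/6, and filling with it alone uses weight 8×6=48. No mix of the others beats 8×31 = 248.

248 pts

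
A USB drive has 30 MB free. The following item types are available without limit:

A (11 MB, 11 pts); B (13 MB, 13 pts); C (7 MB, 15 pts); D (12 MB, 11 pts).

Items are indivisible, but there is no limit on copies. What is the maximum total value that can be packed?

Best value-per-unit is C at 15/7, and filling with it alone uses size 4×7=28. No mix of the others beats 4×15 = 60.

60 pts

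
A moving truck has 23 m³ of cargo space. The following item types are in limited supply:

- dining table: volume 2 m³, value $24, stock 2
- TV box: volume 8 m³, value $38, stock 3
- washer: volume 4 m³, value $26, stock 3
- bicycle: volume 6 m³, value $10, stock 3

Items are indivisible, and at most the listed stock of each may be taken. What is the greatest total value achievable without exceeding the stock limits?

Best selections within volume 23 and stock limits:
- 1×dining table + 1×TV box + 3×washer: volume 22, value 140
- 2×dining table + 1×TV box + 2×washer: volume 20, value 138
- 2×dining table + 3×washer + 1×bicycle: volume 22, value 136
- 2×dining table + 3×washer: volume 16, value 126
Best: $140.

$140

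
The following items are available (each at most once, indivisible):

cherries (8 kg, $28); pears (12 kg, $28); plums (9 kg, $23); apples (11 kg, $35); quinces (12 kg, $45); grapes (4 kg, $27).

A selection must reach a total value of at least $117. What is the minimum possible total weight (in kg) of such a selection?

Subsets with value ≥ 117, sorted by total weight:
- cherries+plums+quinces+grapes: weight 33, value 123
- cherries+apples+quinces+grapes: weight 35, value 135
- cherries+pears+apples+grapes: weight 35, value 118
- plums+apples+quinces+grapes: weight 36, value 130
Minimum weight: 33 kg.

33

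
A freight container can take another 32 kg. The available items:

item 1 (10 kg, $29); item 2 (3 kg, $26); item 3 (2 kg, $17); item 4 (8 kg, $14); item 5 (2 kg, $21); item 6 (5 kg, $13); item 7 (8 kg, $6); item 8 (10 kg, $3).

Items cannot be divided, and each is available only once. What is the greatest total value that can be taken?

This is a 0/1 knapsack; check combinations near the capacity.
- item 1+item 2+item 3+item 4+item 5+item 6: weight 10+3+2+8+2+5=30, value 29+26+17+14+21+13=120
- item 1+item 2+item 3+item 5+item 6+item 7: weight 10+3+2+2+5+8=30, value 29+26+17+21+13+6=112
- item 1+item 2+item 3+item 5+item 6+item 8: weight 10+3+2+2+5+10=32, value 29+26+17+21+13+3=109
- item 1+item 2+item 3+item 4+item 5: weight 10+3+2+8+2=25, value 29+26+17+14+21=107
Best: $120.

$120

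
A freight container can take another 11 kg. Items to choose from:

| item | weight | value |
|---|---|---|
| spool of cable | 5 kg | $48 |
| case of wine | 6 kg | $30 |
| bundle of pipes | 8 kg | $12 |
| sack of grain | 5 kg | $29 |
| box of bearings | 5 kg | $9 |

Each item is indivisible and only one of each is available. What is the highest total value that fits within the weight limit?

This is a 0/1 knapsack; check combinations near the capacity.
- spool of cable+case of wine: weight 5+6=11, value 48+30=78
- spool of cable+sack of grain: weight 5+5=10, value 48+29=77
- case of wine+sack of grain: weight 6+5=11, value 30+29=59
- spool of cable+box of bearings: weight 5+5=10, value 48+9=57
- spool of cable: weight 5, value 48
Best: $78.

$78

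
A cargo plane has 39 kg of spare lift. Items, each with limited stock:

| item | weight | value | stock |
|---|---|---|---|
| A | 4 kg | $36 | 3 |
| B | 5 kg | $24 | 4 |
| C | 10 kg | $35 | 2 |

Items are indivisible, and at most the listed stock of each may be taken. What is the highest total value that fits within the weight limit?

Best selections within weight 39 and stock limits:
- 3×A + 3×B + 1×C: weight 37, value 215
- 3×A + 4×B: weight 32, value 204
Best: $215.

$215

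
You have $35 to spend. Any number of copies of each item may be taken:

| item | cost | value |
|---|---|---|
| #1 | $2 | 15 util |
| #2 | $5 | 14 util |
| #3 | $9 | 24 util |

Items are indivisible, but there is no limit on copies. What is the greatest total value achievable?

255 util

Best value-per-unit is #1 at 15/2, and filling with it alone uses cost 17×2=34. No mix of the others beats 17×15 = 255.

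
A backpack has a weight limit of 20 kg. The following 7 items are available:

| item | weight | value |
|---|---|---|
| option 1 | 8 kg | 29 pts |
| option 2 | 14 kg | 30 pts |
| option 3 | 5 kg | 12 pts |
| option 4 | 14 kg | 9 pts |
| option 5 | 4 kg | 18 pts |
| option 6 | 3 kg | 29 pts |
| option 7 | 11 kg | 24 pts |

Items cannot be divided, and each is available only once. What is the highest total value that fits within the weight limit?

88 pts

This is a 0/1 knapsack; check combinations near the capacity.
- option 1+option 3+option 5+option 6: weight 8+5+4+3=20, value 29+12+18+29=88
- option 1+option 5+option 6: weight 8+4+3=15, value 29+18+29=76
- option 5+option 6+option 7: weight 4+3+11=18, value 18+29+24=71
Best: 88 pts.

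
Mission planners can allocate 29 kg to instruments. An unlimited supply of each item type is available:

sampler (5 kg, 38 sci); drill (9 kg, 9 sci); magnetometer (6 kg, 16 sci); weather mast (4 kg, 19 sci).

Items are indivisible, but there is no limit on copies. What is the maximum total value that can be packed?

Best value-per-unit is sampler at 38/5; filling with it alone gives 5×38 = 190.
Optimal mix: 5×sampler + 1×weather mast → mass 29, value 209.

209 sci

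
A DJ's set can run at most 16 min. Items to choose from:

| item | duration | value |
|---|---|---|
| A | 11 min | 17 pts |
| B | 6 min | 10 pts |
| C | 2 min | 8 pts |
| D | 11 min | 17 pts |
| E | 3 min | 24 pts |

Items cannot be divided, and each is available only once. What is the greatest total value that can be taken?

This is a 0/1 knapsack; check combinations near the capacity.
- A+C+E: duration 11+2+3=16, value 17+8+24=49
- C+D+E: duration 2+11+3=16, value 8+17+24=49
- B+C+E: duration 6+2+3=11, value 10+8+24=42
- A+E: duration 11+3=14, value 17+24=41
- D+E: duration 11+3=14, value 17+24=41
Best: 49 pts.

49 pts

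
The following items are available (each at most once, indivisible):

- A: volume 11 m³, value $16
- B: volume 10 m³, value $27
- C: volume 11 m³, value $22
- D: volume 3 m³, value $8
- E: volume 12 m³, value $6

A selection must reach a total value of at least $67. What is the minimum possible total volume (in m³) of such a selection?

Subsets with value ≥ 67, sorted by total volume:
- A+B+C+D: volume 35, value 73
- A+B+C+E: volume 44, value 71
- A+B+C+D+E: volume 47, value 79
Minimum volume: 35 m³.

35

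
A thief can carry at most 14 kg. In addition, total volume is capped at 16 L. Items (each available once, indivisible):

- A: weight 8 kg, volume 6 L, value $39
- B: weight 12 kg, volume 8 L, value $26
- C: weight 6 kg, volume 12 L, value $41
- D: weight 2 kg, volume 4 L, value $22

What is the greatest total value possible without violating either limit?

Feasible sets respecting both limits:
- C+D: weight 8, volume 16, value 63
- A+D: weight 10, volume 10, value 61
- B+D: weight 14, volume 12, value 48
Best: $63.

$63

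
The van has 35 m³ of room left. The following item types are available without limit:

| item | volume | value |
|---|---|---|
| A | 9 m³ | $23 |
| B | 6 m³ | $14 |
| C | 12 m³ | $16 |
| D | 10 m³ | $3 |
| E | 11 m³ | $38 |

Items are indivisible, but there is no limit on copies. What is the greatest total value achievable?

$114

Best value-per-unit is E at 38/11, and filling with it alone uses volume 3×11=33. No mix of the others beats 3×38 = 114.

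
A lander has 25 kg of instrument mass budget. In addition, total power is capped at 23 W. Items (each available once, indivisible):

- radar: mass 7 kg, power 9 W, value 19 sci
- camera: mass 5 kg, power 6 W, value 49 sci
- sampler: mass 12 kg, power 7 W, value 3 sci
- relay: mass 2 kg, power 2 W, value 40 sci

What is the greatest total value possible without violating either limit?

108 sci

Feasible sets respecting both limits:
- radar+camera+relay: mass 14, power 17, value 108
- camera+sampler+relay: mass 19, power 15, value 92
- camera+relay: mass 7, power 8, value 89
- radar+camera+sampler: mass 24, power 22, value 71
Best: 108 sci.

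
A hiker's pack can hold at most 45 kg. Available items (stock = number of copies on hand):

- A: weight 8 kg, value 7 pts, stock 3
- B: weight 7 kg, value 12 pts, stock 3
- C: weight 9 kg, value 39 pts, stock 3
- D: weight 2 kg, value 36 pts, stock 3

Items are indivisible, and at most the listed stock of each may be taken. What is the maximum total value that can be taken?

Best selections within weight 45 and stock limits:
- 1×B + 3×C + 3×D: weight 40, value 237
- 1×A + 3×C + 3×D: weight 41, value 232
Best: 237 pts.

237 pts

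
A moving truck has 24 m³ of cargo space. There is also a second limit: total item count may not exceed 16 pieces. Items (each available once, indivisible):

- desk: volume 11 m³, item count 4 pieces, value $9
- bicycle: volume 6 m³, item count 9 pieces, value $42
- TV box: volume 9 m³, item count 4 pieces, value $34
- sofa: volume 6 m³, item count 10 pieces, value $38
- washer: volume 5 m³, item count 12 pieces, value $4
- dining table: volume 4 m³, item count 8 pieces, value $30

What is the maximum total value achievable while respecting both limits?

Feasible sets respecting both limits:
- bicycle+TV box: volume 15, item count 13, value 76
- desk+TV box+dining table: volume 24, item count 16, value 73
- TV box+sofa: volume 15, item count 14, value 72
- TV box+dining table: volume 13, item count 12, value 64
Best: $76.

$76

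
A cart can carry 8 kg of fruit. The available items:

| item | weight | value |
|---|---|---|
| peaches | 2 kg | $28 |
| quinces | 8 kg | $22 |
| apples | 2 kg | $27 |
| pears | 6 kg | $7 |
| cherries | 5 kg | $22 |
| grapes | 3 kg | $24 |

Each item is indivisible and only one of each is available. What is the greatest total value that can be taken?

$79

Check high-value combinations within 8 kg:
- peaches+apples+grapes: weight 2+2+3=7, value 28+27+24=79
- peaches+apples: weight 2+2=4, value 28+27=55
- peaches+grapes: weight 2+3=5, value 28+24=52
Best: $79.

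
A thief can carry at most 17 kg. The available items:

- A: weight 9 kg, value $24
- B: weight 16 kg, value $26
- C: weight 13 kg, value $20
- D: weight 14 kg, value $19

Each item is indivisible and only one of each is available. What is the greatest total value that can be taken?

Check high-value combinations within 17 kg:
- B: weight 16, value 26
- A: weight 9, value 24
- C: weight 13, value 20
Best: $26.

$26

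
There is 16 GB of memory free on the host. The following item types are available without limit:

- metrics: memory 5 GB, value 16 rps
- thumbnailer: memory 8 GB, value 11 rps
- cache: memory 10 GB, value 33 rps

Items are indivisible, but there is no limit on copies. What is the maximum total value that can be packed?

49 rps

Best value-per-unit is cache at 33/10; filling with it alone gives 1×33 = 33.
Optimal mix: 1×metrics + 1×cache → memory 15, value 49.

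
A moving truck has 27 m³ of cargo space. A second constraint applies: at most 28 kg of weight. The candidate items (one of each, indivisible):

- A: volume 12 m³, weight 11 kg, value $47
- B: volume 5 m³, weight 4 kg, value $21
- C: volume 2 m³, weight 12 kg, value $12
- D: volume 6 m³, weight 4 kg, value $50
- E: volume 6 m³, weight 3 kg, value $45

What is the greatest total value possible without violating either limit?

$142

Feasible sets respecting both limits:
- A+D+E: volume 24, weight 18, value 142
- B+C+D+E: volume 19, weight 23, value 128
- A+B+D: volume 23, weight 19, value 118
Best: $142.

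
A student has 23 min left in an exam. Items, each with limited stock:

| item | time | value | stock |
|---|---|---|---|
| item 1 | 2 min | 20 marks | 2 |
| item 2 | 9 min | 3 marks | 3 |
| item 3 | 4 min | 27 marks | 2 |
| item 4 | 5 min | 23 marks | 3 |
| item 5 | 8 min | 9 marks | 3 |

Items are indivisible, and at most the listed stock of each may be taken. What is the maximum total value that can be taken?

140 marks

Best selections within time 23 and stock limits:
- 2×item 1 + 2×item 3 + 2×item 4: time 22, value 140
- 2×item 1 + 1×item 3 + 3×item 4: time 23, value 136
Best: 140 marks.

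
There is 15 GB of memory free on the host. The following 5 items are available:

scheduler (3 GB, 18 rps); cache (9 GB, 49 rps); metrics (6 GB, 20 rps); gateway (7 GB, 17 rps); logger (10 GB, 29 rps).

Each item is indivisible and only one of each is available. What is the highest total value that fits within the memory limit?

Check high-value combinations within 15 GB:
- cache+metrics: memory 9+6=15, value 49+20=69
- scheduler+cache: memory 3+9=12, value 18+49=67
- cache: memory 9, value 49
Best: 69 rps.

69 rps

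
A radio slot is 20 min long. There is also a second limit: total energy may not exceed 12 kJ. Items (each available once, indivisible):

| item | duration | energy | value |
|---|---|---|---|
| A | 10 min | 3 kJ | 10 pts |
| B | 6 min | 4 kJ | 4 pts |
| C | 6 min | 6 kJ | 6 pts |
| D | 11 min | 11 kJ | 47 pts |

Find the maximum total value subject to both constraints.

47 pts

Feasible sets respecting both limits:
- D: duration 11, energy 11, value 47
- A+C: duration 16, energy 9, value 16
- A+B: duration 16, energy 7, value 14
- A: duration 10, energy 3, value 10
Best: 47 pts.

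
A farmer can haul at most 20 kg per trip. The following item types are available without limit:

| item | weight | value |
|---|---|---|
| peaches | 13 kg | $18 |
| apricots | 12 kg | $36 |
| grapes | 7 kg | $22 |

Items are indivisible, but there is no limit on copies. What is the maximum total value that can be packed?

$58

Best value-per-unit is grapes at 22/7; filling with it alone gives 2×22 = 44.
Optimal mix: 1×apricots + 1×grapes → weight 19, value 58.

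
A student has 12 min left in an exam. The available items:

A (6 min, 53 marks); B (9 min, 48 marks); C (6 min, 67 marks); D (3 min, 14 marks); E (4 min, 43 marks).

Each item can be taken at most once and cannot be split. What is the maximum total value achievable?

Check high-value combinations within 12 min:
- A+C: time 6+6=12, value 53+67=120
- C+E: time 6+4=10, value 67+43=110
- A+E: time 6+4=10, value 53+43=96
Best: 120 marks.

120 marks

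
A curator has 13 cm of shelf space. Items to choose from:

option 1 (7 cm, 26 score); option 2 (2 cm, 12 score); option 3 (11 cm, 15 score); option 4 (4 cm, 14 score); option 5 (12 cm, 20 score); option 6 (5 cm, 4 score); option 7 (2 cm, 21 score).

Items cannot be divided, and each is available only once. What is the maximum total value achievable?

61 score

Check high-value combinations within 13 cm:
- option 1+option 4+option 7: length 7+4+2=13, value 26+14+21=61
- option 1+option 2+option 7: length 7+2+2=11, value 26+12+21=59
- option 1+option 2+option 4: length 7+2+4=13, value 26+12+14=52
- option 2+option 4+option 6+option 7: length 2+4+5+2=13, value 12+14+4+21=51
- option 2+option 4+option 7: length 2+4+2=8, value 12+14+21=47
Best: 61 score.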